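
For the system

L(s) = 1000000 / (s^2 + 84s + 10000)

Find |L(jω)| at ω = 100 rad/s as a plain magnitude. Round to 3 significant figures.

119

At s = jω = j100:
quadratic: (j100)² + 84·j100 + 10000 = 0 + j8400 → |·| ≈ 8400, ∠ ≈ 90.00°
|L| = 1000000 / 8400 ≈ 119.05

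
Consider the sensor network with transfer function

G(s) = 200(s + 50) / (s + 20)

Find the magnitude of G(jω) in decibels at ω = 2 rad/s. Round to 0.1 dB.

At s = jω = j2:
zero (s+50): 50 + j2 → |·| = √(50²+2²) = √2504 ≈ 50.04, ∠ = arctan(2/50) ≈ 2.29°
pole (s+20): 20 + j2 → |·| = √(20²+2²) = √404 ≈ 20.1, ∠ = arctan(2/20) ≈ 5.71°
|G| = 200 · 50.04 / 20.1 ≈ 497.91
Gain = 20 log₁₀(497.91) ≈ 53.94 dB

53.9 dB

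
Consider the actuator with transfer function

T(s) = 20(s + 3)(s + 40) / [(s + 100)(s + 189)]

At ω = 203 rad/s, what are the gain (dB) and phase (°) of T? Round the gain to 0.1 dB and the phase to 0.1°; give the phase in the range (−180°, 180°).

22.5 dB, 57.2°

At s = jω = j203:
zero (s+3): 3 + j203 → |·| = √(3²+203²) = √41218 ≈ 203.02, ∠ = arctan(203/3) ≈ 89.15°
zero (s+40): 40 + j203 → |·| = √(40²+203²) = √42809 ≈ 206.9, ∠ = arctan(203/40) ≈ 78.85°
pole (s+100): 100 + j203 → |·| = √(100²+203²) = √51209 ≈ 226.29, ∠ = arctan(203/100) ≈ 63.77°
pole (s+189): 189 + j203 → |·| = √(189²+203²) = √76930 ≈ 277.36, ∠ = arctan(203/189) ≈ 47.05°
|T| = 20 · 42005 / 62764 ≈ 13.385
Gain = 20 log₁₀(13.385) ≈ 22.53 dB
∠T = 168.00° − 110.82° = 57.18°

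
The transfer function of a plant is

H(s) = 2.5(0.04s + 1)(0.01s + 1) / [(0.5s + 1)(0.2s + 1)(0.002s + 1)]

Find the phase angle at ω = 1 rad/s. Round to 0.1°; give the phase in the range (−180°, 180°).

-35.1°

At ω = 1 rad/s:
zero (1 + j1·0.04) = 1 + j0.04 → |·| ≈ 1.0008, ∠ ≈ 2.29°
zero (1 + j1·0.01) = 1 + j0.01 → |·| ≈ 1, ∠ ≈ 0.57°
pole (1 + j1·0.5) = 1 + j0.5 → |·| ≈ 1.118, ∠ ≈ 26.57°
pole (1 + j1·0.2) = 1 + j0.2 → |·| ≈ 1.0198, ∠ ≈ 11.31°
pole (1 + j1·0.002) = 1 + j0.002 → |·| ≈ 1, ∠ ≈ 0.11°
∠H = (2.29° + 0.57°) − (26.57° + 11.31° + 0.11°) = -35.13°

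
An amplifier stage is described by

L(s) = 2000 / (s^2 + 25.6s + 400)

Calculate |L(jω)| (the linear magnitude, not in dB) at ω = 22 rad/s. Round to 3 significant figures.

3.51

At s = jω = j22:
quadratic: (j22)² + 25.6·j22 + 400 = -84 + j563.2 → |·| ≈ 569.43, ∠ ≈ 98.48°
|L| = 2000 / 569.43 ≈ 3.5123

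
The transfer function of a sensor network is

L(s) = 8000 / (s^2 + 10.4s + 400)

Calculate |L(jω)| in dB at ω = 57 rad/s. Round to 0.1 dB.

At s = jω = j57:
quadratic: (j57)² + 10.4·j57 + 400 = -2849 + j592.8 → |·| ≈ 2910, ∠ ≈ 168.25°
|L| = 8000 / 2910 ≈ 2.7491
Gain = 20 log₁₀(2.7491) ≈ 8.78 dB

8.8 dB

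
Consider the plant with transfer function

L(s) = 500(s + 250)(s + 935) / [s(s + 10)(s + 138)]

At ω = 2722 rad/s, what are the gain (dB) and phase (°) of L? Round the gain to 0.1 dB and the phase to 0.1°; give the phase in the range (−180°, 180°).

At s = jω = j2722:
zero (s+250): 250 + j2722 → |·| = √(250²+2722²) = √7471784 ≈ 2733.5, ∠ = arctan(2722/250) ≈ 84.75°
zero (s+935): 935 + j2722 → |·| = √(935²+2722²) = √8283509 ≈ 2878.1, ∠ = arctan(2722/935) ≈ 71.04°
pole (s+10): 10 + j2722 → |·| = √(10²+2722²) = √7409384 ≈ 2722, ∠ = arctan(2722/10) ≈ 89.79°
pole (s+138): 138 + j2722 → |·| = √(138²+2722²) = √7428328 ≈ 2725.5, ∠ = arctan(2722/138) ≈ 87.10°
pole at origin: |s| = 2722, ∠ = 90.00° (in denominator)
|L| = 500 · 7.8673e+06 / 2.0194e+10 ≈ 0.19479
Gain = 20 log₁₀(0.19479) ≈ -14.21 dB
∠L = 155.79° − 266.89° = -111.10°

-14.2 dB, -111.1°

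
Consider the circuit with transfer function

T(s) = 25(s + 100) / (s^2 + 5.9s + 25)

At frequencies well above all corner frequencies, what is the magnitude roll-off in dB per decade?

Each pole contributes −20 dB/decade at high frequency; each zero contributes +20 dB/decade.
Net: 1 zero(s) − 2 pole(s) → -20 dB/decade.

-20 dB/decade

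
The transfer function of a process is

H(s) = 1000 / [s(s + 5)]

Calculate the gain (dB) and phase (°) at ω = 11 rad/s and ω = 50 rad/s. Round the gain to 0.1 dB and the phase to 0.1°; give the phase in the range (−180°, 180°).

ω = 11: 17.5 dB, -155.6°; ω = 50: -8.0 dB, -174.3°

At s = jω = j11:
pole (s+5): 5 + j11 → |·| = √(5²+11²) = √146 ≈ 12.083, ∠ = arctan(11/5) ≈ 65.56°
pole at origin: |s| = 11, ∠ = 90.00° (in denominator)
|H| = 1000 / 132.91 ≈ 7.5239
Gain = 20 log₁₀(7.5239) ≈ 17.53 dB
∠H = 0.00° − 155.56° = -155.56°

At s = jω = j50:
pole (s+5): 5 + j50 → |·| = √(5²+50²) = √2525 ≈ 50.249, ∠ = arctan(50/5) ≈ 84.29°
pole at origin: |s| = 50, ∠ = 90.00° (in denominator)
|H| = 1000 / 2512.5 ≈ 0.39801
Gain = 20 log₁₀(0.39801) ≈ -8.00 dB
∠H = 0.00° − 174.29° = -174.29°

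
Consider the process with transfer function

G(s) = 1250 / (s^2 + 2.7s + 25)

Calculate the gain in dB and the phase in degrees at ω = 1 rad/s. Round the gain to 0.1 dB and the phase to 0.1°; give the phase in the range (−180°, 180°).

At s = jω = j1:
quadratic: (j1)² + 2.7·j1 + 25 = 24 + j2.7 → |·| ≈ 24.151, ∠ ≈ 6.42°
|G| = 1250 / 24.151 ≈ 51.758
Gain = 20 log₁₀(51.758) ≈ 34.28 dB
∠G = 0.00° − 6.42° = -6.42°

34.3 dB, -6.4°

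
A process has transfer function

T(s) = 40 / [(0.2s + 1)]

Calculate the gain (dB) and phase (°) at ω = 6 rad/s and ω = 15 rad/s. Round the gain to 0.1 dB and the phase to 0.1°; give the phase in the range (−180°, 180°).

At ω = 6 rad/s:
pole (1 + j6·0.2) = 1 + j1.2 → |·| ≈ 1.562, ∠ ≈ 50.19°
|T| = 40 · 1 / (1.562) ≈ 25.608
Gain = 20 log₁₀(25.608) ≈ 28.17 dB
∠T = (0°) − (50.19°) = -50.19°

At ω = 15 rad/s:
pole (1 + j15·0.2) = 1 + j3 → |·| ≈ 3.1623, ∠ ≈ 71.57°
|T| = 40 · 1 / (3.1623) ≈ 12.649
Gain = 20 log₁₀(12.649) ≈ 22.04 dB
∠T = (0°) − (71.57°) = -71.57°

ω = 6: 28.2 dB, -50.2°; ω = 15: 22.0 dB, -71.6°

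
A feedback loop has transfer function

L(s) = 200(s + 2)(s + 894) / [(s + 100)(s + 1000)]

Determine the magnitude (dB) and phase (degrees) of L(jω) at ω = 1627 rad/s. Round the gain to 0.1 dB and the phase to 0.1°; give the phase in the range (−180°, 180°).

45.8 dB, 6.2°

At s = jω = j1627:
zero (s+2): 2 + j1627 → |·| = √(2²+1627²) = √2647133 ≈ 1627, ∠ = arctan(1627/2) ≈ 89.93°
zero (s+894): 894 + j1627 → |·| = √(894²+1627²) = √3446365 ≈ 1856.4, ∠ = arctan(1627/894) ≈ 61.21°
pole (s+100): 100 + j1627 → |·| = √(100²+1627²) = √2657129 ≈ 1630.1, ∠ = arctan(1627/100) ≈ 86.48°
pole (s+1000): 1000 + j1627 → |·| = √(1000²+1627²) = √3647129 ≈ 1909.7, ∠ = arctan(1627/1000) ≈ 58.42°
|L| = 200 · 3.0204e+06 / 3.113e+06 ≈ 194.05
Gain = 20 log₁₀(194.05) ≈ 45.76 dB
∠L = 151.14° − 144.90° = 6.24°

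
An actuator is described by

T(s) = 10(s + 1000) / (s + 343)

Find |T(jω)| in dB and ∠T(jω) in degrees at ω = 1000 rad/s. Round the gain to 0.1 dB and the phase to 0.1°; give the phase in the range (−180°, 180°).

At s = jω = j1000:
zero (s+1000): 1000 + j1000 → |·| = √(1000²+1000²) = √2000000 ≈ 1414.2, ∠ = arctan(1000/1000) ≈ 45.00°
pole (s+343): 343 + j1000 → |·| = √(343²+1000²) = √1117649 ≈ 1057.2, ∠ = arctan(1000/343) ≈ 71.07°
|T| = 10 · 1414.2 / 1057.2 ≈ 13.377
Gain = 20 log₁₀(13.377) ≈ 22.53 dB
∠T = 45.00° − 71.07° = -26.07°

22.5 dB, -26.1°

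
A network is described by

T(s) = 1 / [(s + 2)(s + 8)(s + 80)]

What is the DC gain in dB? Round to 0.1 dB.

T(0) = 1 / (2·8·80) = 0.00078125
20 log₁₀(0.00078125) ≈ -62.14 dB

-62.1 dB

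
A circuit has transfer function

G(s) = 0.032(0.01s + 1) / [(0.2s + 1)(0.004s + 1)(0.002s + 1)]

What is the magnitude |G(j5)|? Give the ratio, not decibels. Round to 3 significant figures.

At ω = 5 rad/s:
zero (1 + j5·0.01) = 1 + j0.05 → |·| ≈ 1.0012, ∠ ≈ 2.86°
pole (1 + j5·0.2) = 1 + j1 → |·| ≈ 1.4142, ∠ ≈ 45.00°
pole (1 + j5·0.004) = 1 + j0.02 → |·| ≈ 1.0002, ∠ ≈ 1.15°
pole (1 + j5·0.002) = 1 + j0.01 → |·| ≈ 1, ∠ ≈ 0.57°
|G| = 0.032 · 1.0012 / (1.4142 · 1.0002 · 1) ≈ 0.02265

0.0227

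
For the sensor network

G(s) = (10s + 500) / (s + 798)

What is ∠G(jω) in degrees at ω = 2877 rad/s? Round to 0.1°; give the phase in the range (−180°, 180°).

14.5°

Substitute s = j2877:
Numerator: 10(j2877) + 500 = 500 + j28770
Denominator: (j2877) + 798 = 798 + j2877
|N| = √(500² + 28770²) ≈ 28774, ∠N ≈ 89.00°
|D| = √(798² + 2877²) ≈ 2985.6, ∠D ≈ 74.50°
∠G = 89.00° − 74.50° = 14.50°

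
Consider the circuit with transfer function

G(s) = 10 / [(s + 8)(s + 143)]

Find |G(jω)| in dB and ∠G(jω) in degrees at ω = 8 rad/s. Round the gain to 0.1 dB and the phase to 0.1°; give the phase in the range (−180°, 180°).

-44.2 dB, -48.2°

At s = jω = j8:
pole (s+8): 8 + j8 → |·| = √(8²+8²) = √128 ≈ 11.314, ∠ = arctan(8/8) ≈ 45.00°
pole (s+143): 143 + j8 → |·| = √(143²+8²) = √20513 ≈ 143.22, ∠ = arctan(8/143) ≈ 3.20°
|G| = 10 / 1620.4 ≈ 0.0061713
Gain = 20 log₁₀(0.0061713) ≈ -44.19 dB
∠G = 0.00° − 48.20° = -48.20°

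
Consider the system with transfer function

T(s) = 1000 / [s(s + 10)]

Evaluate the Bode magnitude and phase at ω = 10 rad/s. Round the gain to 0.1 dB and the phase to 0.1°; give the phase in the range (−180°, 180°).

17.0 dB, -135.0°

At s = jω = j10:
pole (s+10): 10 + j10 → |·| = √(10²+10²) = √200 ≈ 14.142, ∠ = arctan(10/10) ≈ 45.00°
pole at origin: |s| = 10, ∠ = 90.00° (in denominator)
|T| = 1000 / 141.42 ≈ 7.0711
Gain = 20 log₁₀(7.0711) ≈ 16.99 dB
∠T = 0.00° − 135.00° = -135.00°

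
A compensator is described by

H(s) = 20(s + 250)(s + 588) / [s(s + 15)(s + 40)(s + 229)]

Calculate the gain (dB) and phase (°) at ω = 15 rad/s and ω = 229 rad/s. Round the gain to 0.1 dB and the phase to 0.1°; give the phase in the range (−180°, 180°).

ω = 15: -0.5 dB, -154.4°; ω = 229: -59.3 dB, 122.4°

At s = jω = j15:
zero (s+250): 250 + j15 → |·| = √(250²+15²) = √62725 ≈ 250.45, ∠ = arctan(15/250) ≈ 3.43°
zero (s+588): 588 + j15 → |·| = √(588²+15²) = √345969 ≈ 588.19, ∠ = arctan(15/588) ≈ 1.46°
pole (s+15): 15 + j15 → |·| = √(15²+15²) = √450 ≈ 21.213, ∠ = arctan(15/15) ≈ 45.00°
pole (s+40): 40 + j15 → |·| = √(40²+15²) = √1825 ≈ 42.72, ∠ = arctan(15/40) ≈ 20.56°
pole (s+229): 229 + j15 → |·| = √(229²+15²) = √52666 ≈ 229.49, ∠ = arctan(15/229) ≈ 3.75°
pole at origin: |s| = 15, ∠ = 90.00° (in denominator)
|H| = 20 · 1.4731e+05 / 3.1195e+06 ≈ 0.94445
Gain = 20 log₁₀(0.94445) ≈ -0.50 dB
∠H = 4.89° − 159.31° = -154.42°

At s = jω = j229:
zero (s+250): 250 + j229 → |·| = √(250²+229²) = √114941 ≈ 339.03, ∠ = arctan(229/250) ≈ 42.49°
zero (s+588): 588 + j229 → |·| = √(588²+229²) = √398185 ≈ 631.02, ∠ = arctan(229/588) ≈ 21.28°
pole (s+15): 15 + j229 → |·| = √(15²+229²) = √52666 ≈ 229.49, ∠ = arctan(229/15) ≈ 86.25°
pole (s+40): 40 + j229 → |·| = √(40²+229²) = √54041 ≈ 232.47, ∠ = arctan(229/40) ≈ 80.09°
pole (s+229): 229 + j229 → |·| = √(229²+229²) = √104882 ≈ 323.85, ∠ = arctan(229/229) ≈ 45.00°
pole at origin: |s| = 229, ∠ = 90.00° (in denominator)
|H| = 20 · 2.1393e+05 / 3.9565e+09 ≈ 0.0010814
Gain = 20 log₁₀(0.0010814) ≈ -59.32 dB
∠H = 63.77° − 301.34° = -237.57° ≡ 122.43° (principal value)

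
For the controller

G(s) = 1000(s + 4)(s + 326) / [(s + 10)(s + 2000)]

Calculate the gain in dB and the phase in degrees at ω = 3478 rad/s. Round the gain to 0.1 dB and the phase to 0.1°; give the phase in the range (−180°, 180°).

58.8 dB, 24.6°

At s = jω = j3478:
zero (s+4): 4 + j3478 → |·| = √(4²+3478²) = √12096500 ≈ 3478, ∠ = arctan(3478/4) ≈ 89.93°
zero (s+326): 326 + j3478 → |·| = √(326²+3478²) = √12202760 ≈ 3493.2, ∠ = arctan(3478/326) ≈ 84.65°
pole (s+10): 10 + j3478 → |·| = √(10²+3478²) = √12096584 ≈ 3478, ∠ = arctan(3478/10) ≈ 89.84°
pole (s+2000): 2000 + j3478 → |·| = √(2000²+3478²) = √16096484 ≈ 4012, ∠ = arctan(3478/2000) ≈ 60.10°
|G| = 1000 · 1.2149e+07 / 1.3954e+07 ≈ 870.65
Gain = 20 log₁₀(870.65) ≈ 58.80 dB
∠G = 174.58° − 149.94° = 24.64°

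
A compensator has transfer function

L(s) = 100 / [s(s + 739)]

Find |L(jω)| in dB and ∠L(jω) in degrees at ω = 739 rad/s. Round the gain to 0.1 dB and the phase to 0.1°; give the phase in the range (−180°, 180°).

-77.8 dB, -135.0°

At s = jω = j739:
pole (s+739): 739 + j739 → |·| = √(739²+739²) = √1092242 ≈ 1045.1, ∠ = arctan(739/739) ≈ 45.00°
pole at origin: |s| = 739, ∠ = 90.00° (in denominator)
|L| = 100 / 7.7233e+05 ≈ 0.00012948
Gain = 20 log₁₀(0.00012948) ≈ -77.76 dB
∠L = 0.00° − 135.00° = -135.00°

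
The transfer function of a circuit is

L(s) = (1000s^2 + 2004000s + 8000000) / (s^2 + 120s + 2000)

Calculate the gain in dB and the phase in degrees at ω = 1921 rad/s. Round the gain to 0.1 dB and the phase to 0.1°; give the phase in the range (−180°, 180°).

63.2 dB, -42.7°

Substitute s = j1921:
Numerator: 1000(j1921)^2 + 2004000(j1921) + 8000000 = -3682241000 + j3849684000
Denominator: (j1921)^2 + 120(j1921) + 2000 = -3688241 + j230520
|N| = √(3682241000² + 3849684000²) ≈ 5.3272e+09, ∠N ≈ 133.73°
|D| = √(3688241² + 230520²) ≈ 3.6954e+06, ∠D ≈ 176.42°
|L| = 5.3272e+09 / 3.6954e+06 ≈ 1441.6
Gain = 20 log₁₀(1441.6) ≈ 63.18 dB
∠L = 133.73° − 176.42° = -42.69°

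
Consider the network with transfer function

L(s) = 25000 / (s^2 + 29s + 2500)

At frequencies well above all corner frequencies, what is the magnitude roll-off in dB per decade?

-40 dB/decade

Each pole contributes −20 dB/decade at high frequency; each zero contributes +20 dB/decade.
Net: 0 zero(s) − 2 pole(s) → -40 dB/decade.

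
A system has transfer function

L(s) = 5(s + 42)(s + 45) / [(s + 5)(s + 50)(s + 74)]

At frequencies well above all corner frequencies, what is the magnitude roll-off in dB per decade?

-20 dB/decade

Each pole contributes −20 dB/decade at high frequency; each zero contributes +20 dB/decade.
Net: 2 zero(s) − 3 pole(s) → -20 dB/decade.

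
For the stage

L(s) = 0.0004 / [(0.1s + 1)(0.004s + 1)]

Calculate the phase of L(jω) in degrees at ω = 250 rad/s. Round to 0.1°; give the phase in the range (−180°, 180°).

At ω = 250 rad/s:
pole (1 + j250·0.1) = 1 + j25 → |·| ≈ 25.02, ∠ ≈ 87.71°
pole (1 + j250·0.004) = 1 + j1 → |·| ≈ 1.4142, ∠ ≈ 45.00°
∠L = (0°) − (87.71° + 45.00°) = -132.71°

-132.7°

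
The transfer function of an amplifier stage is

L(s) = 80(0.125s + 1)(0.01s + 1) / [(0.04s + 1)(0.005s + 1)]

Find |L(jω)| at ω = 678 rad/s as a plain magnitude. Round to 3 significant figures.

484

At ω = 678 rad/s:
zero (1 + j678·0.125) = 1 + j84.75 → |·| ≈ 84.756, ∠ ≈ 89.32°
zero (1 + j678·0.01) = 1 + j6.78 → |·| ≈ 6.8533, ∠ ≈ 81.61°
pole (1 + j678·0.04) = 1 + j27.12 → |·| ≈ 27.138, ∠ ≈ 87.89°
pole (1 + j678·0.005) = 1 + j3.39 → |·| ≈ 3.5344, ∠ ≈ 73.56°
|L| = 80 · 84.756 · 6.8533 / (27.138 · 3.5344) ≈ 484.47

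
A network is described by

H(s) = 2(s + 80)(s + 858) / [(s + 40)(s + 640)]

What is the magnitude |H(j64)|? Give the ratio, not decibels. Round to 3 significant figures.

At s = jω = j64:
zero (s+80): 80 + j64 → |·| = √(80²+64²) = √10496 ≈ 102.45, ∠ = arctan(64/80) ≈ 38.66°
zero (s+858): 858 + j64 → |·| = √(858²+64²) = √740260 ≈ 860.38, ∠ = arctan(64/858) ≈ 4.27°
pole (s+40): 40 + j64 → |·| = √(40²+64²) = √5696 ≈ 75.472, ∠ = arctan(64/40) ≈ 57.99°
pole (s+640): 640 + j64 → |·| = √(640²+64²) = √413696 ≈ 643.19, ∠ = arctan(64/640) ≈ 5.71°
|H| = 2 · 88146 / 48543 ≈ 3.6317

3.63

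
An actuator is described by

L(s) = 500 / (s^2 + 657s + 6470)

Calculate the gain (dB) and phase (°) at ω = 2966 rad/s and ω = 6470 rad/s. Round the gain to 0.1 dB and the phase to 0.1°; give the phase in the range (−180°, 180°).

Substitute s = j2966:
Numerator: 500 = 500 + j0
Denominator: (j2966)^2 + 657(j2966) + 6470 = -8790686 + j1948662
|N| = √(500² + 0²) ≈ 500, ∠N ≈ 0.00°
|D| = √(8790686² + 1948662²) ≈ 9.0041e+06, ∠D ≈ 167.50°
|L| = 500 / 9.0041e+06 ≈ 5.553e-05
Gain = 20 log₁₀(5.553e-05) ≈ -85.11 dB
∠L = 0.00° − 167.50° = -167.50°

Substitute s = j6470:
Numerator: 500 = 500 + j0
Denominator: (j6470)^2 + 657(j6470) + 6470 = -41854430 + j4250790
|N| = √(500² + 0²) ≈ 500, ∠N ≈ 0.00°
|D| = √(41854430² + 4250790²) ≈ 4.207e+07, ∠D ≈ 174.20°
|L| = 500 / 4.207e+07 ≈ 1.1885e-05
Gain = 20 log₁₀(1.1885e-05) ≈ -98.50 dB
∠L = 0.00° − 174.20° = -174.20°

ω = 2966: -85.1 dB, -167.5°; ω = 6470: -98.5 dB, -174.2°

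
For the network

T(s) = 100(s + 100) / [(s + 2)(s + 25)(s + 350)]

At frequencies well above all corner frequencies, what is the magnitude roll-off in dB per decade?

-40 dB/decade

Each pole contributes −20 dB/decade at high frequency; each zero contributes +20 dB/decade.
Net: 1 zero(s) − 3 pole(s) → -40 dB/decade.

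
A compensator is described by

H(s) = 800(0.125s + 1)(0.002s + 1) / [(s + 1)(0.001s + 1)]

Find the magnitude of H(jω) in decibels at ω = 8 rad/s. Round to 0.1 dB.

42.9 dB

At ω = 8 rad/s:
zero (1 + j8·0.125) = 1 + j1 → |·| ≈ 1.4142, ∠ ≈ 45.00°
zero (1 + j8·0.002) = 1 + j0.016 → |·| ≈ 1.0001, ∠ ≈ 0.92°
pole (1 + j8·1) = 1 + j8 → |·| ≈ 8.0623, ∠ ≈ 82.87°
pole (1 + j8·0.001) = 1 + j0.008 → |·| ≈ 1, ∠ ≈ 0.46°
|H| = 800 · 1.4142 · 1.0001 / (8.0623 · 1) ≈ 140.34
Gain = 20 log₁₀(140.34) ≈ 42.94 dB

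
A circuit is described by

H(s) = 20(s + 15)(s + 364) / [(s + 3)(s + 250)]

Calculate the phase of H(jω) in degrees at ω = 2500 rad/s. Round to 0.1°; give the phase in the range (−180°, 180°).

-2.8°

At s = jω = j2500:
zero (s+15): 15 + j2500 → |·| = √(15²+2500²) = √6250225 ≈ 2500, ∠ = arctan(2500/15) ≈ 89.66°
zero (s+364): 364 + j2500 → |·| = √(364²+2500²) = √6382496 ≈ 2526.4, ∠ = arctan(2500/364) ≈ 81.72°
pole (s+3): 3 + j2500 → |·| = √(3²+2500²) = √6250009 ≈ 2500, ∠ = arctan(2500/3) ≈ 89.93°
pole (s+250): 250 + j2500 → |·| = √(250²+2500²) = √6312500 ≈ 2512.5, ∠ = arctan(2500/250) ≈ 84.29°
∠H = 171.38° − 174.22° = -2.84°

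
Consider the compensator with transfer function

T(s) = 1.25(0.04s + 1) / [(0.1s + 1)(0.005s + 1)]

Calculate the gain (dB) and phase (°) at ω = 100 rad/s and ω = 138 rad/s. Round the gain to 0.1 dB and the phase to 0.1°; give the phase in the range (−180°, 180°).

ω = 100: -6.8 dB, -34.9°; ω = 138: -7.6 dB, -40.7°

At ω = 100 rad/s:
zero (1 + j100·0.04) = 1 + j4 → |·| ≈ 4.1231, ∠ ≈ 75.96°
pole (1 + j100·0.1) = 1 + j10 → |·| ≈ 10.05, ∠ ≈ 84.29°
pole (1 + j100·0.005) = 1 + j0.5 → |·| ≈ 1.118, ∠ ≈ 26.57°
|T| = 1.25 · 4.1231 / (10.05 · 1.118) ≈ 0.4587
Gain = 20 log₁₀(0.4587) ≈ -6.77 dB
∠T = (75.96°) − (84.29° + 26.57°) = -34.90°

At ω = 138 rad/s:
zero (1 + j138·0.04) = 1 + j5.52 → |·| ≈ 5.6098, ∠ ≈ 79.73°
pole (1 + j138·0.1) = 1 + j13.8 → |·| ≈ 13.836, ∠ ≈ 85.86°
pole (1 + j138·0.005) = 1 + j0.69 → |·| ≈ 1.2149, ∠ ≈ 34.61°
|T| = 1.25 · 5.6098 / (13.836 · 1.2149) ≈ 0.41716
Gain = 20 log₁₀(0.41716) ≈ -7.59 dB
∠T = (79.73°) − (85.86° + 34.61°) = -40.74°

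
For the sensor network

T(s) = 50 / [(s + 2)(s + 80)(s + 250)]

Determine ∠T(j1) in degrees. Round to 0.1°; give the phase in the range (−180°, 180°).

-27.5°

At s = jω = j1:
pole (s+2): 2 + j1 → |·| = √(2²+1²) = √5 ≈ 2.2361, ∠ = arctan(1/2) ≈ 26.57°
pole (s+80): 80 + j1 → |·| = √(80²+1²) = √6401 ≈ 80.006, ∠ = arctan(1/80) ≈ 0.72°
pole (s+250): 250 + j1 → |·| = √(250²+1²) = √62501 ≈ 250, ∠ = arctan(1/250) ≈ 0.23°
∠T = 0.00° − 27.52° = -27.52°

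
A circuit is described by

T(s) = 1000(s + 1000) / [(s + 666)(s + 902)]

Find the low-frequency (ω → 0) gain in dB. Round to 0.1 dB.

T(0) = 1000·1000 / (666·902) ≈ 1.6646
20 log₁₀(1.6646) ≈ 4.43 dB

4.4 dB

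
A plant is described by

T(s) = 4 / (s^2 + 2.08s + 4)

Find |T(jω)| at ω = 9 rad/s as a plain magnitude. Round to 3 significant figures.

At s = jω = j9:
quadratic: (j9)² + 2.08·j9 + 4 = -77 + j18.72 → |·| ≈ 79.243, ∠ ≈ 166.34°
|T| = 4 / 79.243 ≈ 0.050478

0.0505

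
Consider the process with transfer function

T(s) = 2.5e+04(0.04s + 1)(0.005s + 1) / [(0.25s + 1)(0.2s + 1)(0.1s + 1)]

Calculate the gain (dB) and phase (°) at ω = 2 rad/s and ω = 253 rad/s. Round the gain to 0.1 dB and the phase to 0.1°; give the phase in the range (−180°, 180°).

At ω = 2 rad/s:
zero (1 + j2·0.04) = 1 + j0.08 → |·| ≈ 1.0032, ∠ ≈ 4.57°
zero (1 + j2·0.005) = 1 + j0.01 → |·| ≈ 1, ∠ ≈ 0.57°
pole (1 + j2·0.25) = 1 + j0.5 → |·| ≈ 1.118, ∠ ≈ 26.57°
pole (1 + j2·0.2) = 1 + j0.4 → |·| ≈ 1.077, ∠ ≈ 21.80°
pole (1 + j2·0.1) = 1 + j0.2 → |·| ≈ 1.0198, ∠ ≈ 11.31°
|T| = 2.5e+04 · 1.0032 · 1 / (1.118 · 1.077 · 1.0198) ≈ 20425
Gain = 20 log₁₀(20425) ≈ 86.20 dB
∠T = (4.57° + 0.57°) − (26.57° + 21.80° + 11.31°) = -54.54°

At ω = 253 rad/s:
zero (1 + j253·0.04) = 1 + j10.12 → |·| ≈ 10.169, ∠ ≈ 84.36°
zero (1 + j253·0.005) = 1 + j1.265 → |·| ≈ 1.6125, ∠ ≈ 51.67°
pole (1 + j253·0.25) = 1 + j63.25 → |·| ≈ 63.258, ∠ ≈ 89.09°
pole (1 + j253·0.2) = 1 + j50.6 → |·| ≈ 50.61, ∠ ≈ 88.87°
pole (1 + j253·0.1) = 1 + j25.3 → |·| ≈ 25.32, ∠ ≈ 87.74°
|T| = 2.5e+04 · 10.169 · 1.6125 / (63.258 · 50.61 · 25.32) ≈ 5.0571
Gain = 20 log₁₀(5.0571) ≈ 14.08 dB
∠T = (84.36° + 51.67°) − (89.09° + 88.87° + 87.74°) = -129.67°

ω = 2: 86.2 dB, -54.5°; ω = 253: 14.1 dB, -129.7°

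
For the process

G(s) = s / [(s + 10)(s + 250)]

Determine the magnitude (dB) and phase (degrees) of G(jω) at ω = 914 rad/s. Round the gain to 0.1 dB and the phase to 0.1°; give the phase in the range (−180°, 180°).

-59.5 dB, -74.1°

At s = jω = j914:
zero at origin: s = j914 → |·| = 914, ∠ = 90.00°
pole (s+10): 10 + j914 → |·| = √(10²+914²) = √835496 ≈ 914.05, ∠ = arctan(914/10) ≈ 89.37°
pole (s+250): 250 + j914 → |·| = √(250²+914²) = √897896 ≈ 947.57, ∠ = arctan(914/250) ≈ 74.70°
|G| = 1 · 914 / 8.6613e+05 ≈ 0.0010553
Gain = 20 log₁₀(0.0010553) ≈ -59.53 dB
∠G = 90.00° − 164.07° = -74.07°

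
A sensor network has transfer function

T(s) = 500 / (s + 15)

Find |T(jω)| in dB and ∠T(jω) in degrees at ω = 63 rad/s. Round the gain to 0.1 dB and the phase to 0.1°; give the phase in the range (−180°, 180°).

17.8 dB, -76.6°

Substitute s = j63:
Numerator: 500 = 500 + j0
Denominator: (j63) + 15 = 15 + j63
|N| = √(500² + 0²) ≈ 500, ∠N ≈ 0.00°
|D| = √(15² + 63²) ≈ 64.761, ∠D ≈ 76.61°
|T| = 500 / 64.761 ≈ 7.7207
Gain = 20 log₁₀(7.7207) ≈ 17.75 dB
∠T = 0.00° − 76.61° = -76.61°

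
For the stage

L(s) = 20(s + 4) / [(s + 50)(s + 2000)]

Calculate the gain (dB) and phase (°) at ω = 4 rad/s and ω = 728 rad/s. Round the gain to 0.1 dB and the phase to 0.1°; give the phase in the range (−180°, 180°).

ω = 4: -59.0 dB, 40.3°; ω = 728: -40.6 dB, -16.4°

At s = jω = j4:
zero (s+4): 4 + j4 → |·| = √(4²+4²) = √32 ≈ 5.6569, ∠ = arctan(4/4) ≈ 45.00°
pole (s+50): 50 + j4 → |·| = √(50²+4²) = √2516 ≈ 50.16, ∠ = arctan(4/50) ≈ 4.57°
pole (s+2000): 2000 + j4 → |·| = √(2000²+4²) = √4000016 ≈ 2000, ∠ = arctan(4/2000) ≈ 0.11°
|L| = 20 · 5.6569 / 1.0032e+05 ≈ 0.0011278
Gain = 20 log₁₀(0.0011278) ≈ -58.96 dB
∠L = 45.00° − 4.68° = 40.32°

At s = jω = j728:
zero (s+4): 4 + j728 → |·| = √(4²+728²) = √530000 ≈ 728.01, ∠ = arctan(728/4) ≈ 89.69°
pole (s+50): 50 + j728 → |·| = √(50²+728²) = √532484 ≈ 729.72, ∠ = arctan(728/50) ≈ 86.07°
pole (s+2000): 2000 + j728 → |·| = √(2000²+728²) = √4529984 ≈ 2128.4, ∠ = arctan(728/2000) ≈ 20.00°
|L| = 20 · 728.01 / 1.5531e+06 ≈ 0.0093749
Gain = 20 log₁₀(0.0093749) ≈ -40.56 dB
∠L = 89.69° − 106.07° = -16.38°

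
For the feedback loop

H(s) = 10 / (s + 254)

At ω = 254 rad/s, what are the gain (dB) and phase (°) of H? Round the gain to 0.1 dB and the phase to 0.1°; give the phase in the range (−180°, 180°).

-31.1 dB, -45.0°

At s = jω = j254:
pole (s+254): 254 + j254 → |·| = √(254²+254²) = √129032 ≈ 359.21, ∠ = arctan(254/254) ≈ 45.00°
|H| = 10 / 359.21 ≈ 0.027839
Gain = 20 log₁₀(0.027839) ≈ -31.11 dB
∠H = 0.00° − 45.00° = -45.00°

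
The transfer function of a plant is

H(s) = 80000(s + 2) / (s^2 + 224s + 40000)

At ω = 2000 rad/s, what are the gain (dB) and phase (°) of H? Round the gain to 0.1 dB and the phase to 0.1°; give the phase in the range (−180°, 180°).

32.1 dB, -83.6°

At s = jω = j2000:
zero (s+2): 2 + j2000 → |·| = √(2²+2000²) = √4000004 ≈ 2000, ∠ = arctan(2000/2) ≈ 89.94°
quadratic: (j2000)² + 224·j2000 + 40000 = -3960000 + j448000 → |·| ≈ 3.9853e+06, ∠ ≈ 173.55°
|H| = 80000 · 2000 / 3.9853e+06 ≈ 40.148
Gain = 20 log₁₀(40.148) ≈ 32.07 dB
∠H = 89.94° − 173.55° = -83.61°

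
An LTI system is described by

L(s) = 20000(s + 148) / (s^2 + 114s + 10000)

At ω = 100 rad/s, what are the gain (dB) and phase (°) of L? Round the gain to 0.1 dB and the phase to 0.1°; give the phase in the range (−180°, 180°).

At s = jω = j100:
zero (s+148): 148 + j100 → |·| = √(148²+100²) = √31904 ≈ 178.62, ∠ = arctan(100/148) ≈ 34.05°
quadratic: (j100)² + 114·j100 + 10000 = 0 + j11400 → |·| ≈ 11400, ∠ ≈ 90.00°
|L| = 20000 · 178.62 / 11400 ≈ 313.37
Gain = 20 log₁₀(313.37) ≈ 49.92 dB
∠L = 34.05° − 90.00° = -55.95°

49.9 dB, -56.0°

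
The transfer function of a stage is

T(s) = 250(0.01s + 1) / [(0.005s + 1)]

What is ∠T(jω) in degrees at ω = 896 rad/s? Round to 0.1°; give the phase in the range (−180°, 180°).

6.2°

At ω = 896 rad/s:
zero (1 + j896·0.01) = 1 + j8.96 → |·| ≈ 9.0156, ∠ ≈ 83.63°
pole (1 + j896·0.005) = 1 + j4.48 → |·| ≈ 4.5903, ∠ ≈ 77.42°
∠T = (83.63°) − (77.42°) = 6.21°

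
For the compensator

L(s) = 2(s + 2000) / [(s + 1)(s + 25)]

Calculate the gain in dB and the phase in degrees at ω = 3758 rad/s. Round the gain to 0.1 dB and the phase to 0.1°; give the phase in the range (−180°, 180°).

At s = jω = j3758:
zero (s+2000): 2000 + j3758 → |·| = √(2000²+3758²) = √18122564 ≈ 4257.1, ∠ = arctan(3758/2000) ≈ 61.98°
pole (s+1): 1 + j3758 → |·| = √(1²+3758²) = √14122565 ≈ 3758, ∠ = arctan(3758/1) ≈ 89.98°
pole (s+25): 25 + j3758 → |·| = √(25²+3758²) = √14123189 ≈ 3758.1, ∠ = arctan(3758/25) ≈ 89.62°
|L| = 2 · 4257.1 / 1.4123e+07 ≈ 0.00060286
Gain = 20 log₁₀(0.00060286) ≈ -64.40 dB
∠L = 61.98° − 179.60° = -117.62°

-64.4 dB, -117.6°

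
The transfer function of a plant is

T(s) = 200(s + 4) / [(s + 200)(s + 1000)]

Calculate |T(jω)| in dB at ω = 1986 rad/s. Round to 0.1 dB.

At s = jω = j1986:
zero (s+4): 4 + j1986 → |·| = √(4²+1986²) = √3944212 ≈ 1986, ∠ = arctan(1986/4) ≈ 89.88°
pole (s+200): 200 + j1986 → |·| = √(200²+1986²) = √3984196 ≈ 1996, ∠ = arctan(1986/200) ≈ 84.25°
pole (s+1000): 1000 + j1986 → |·| = √(1000²+1986²) = √4944196 ≈ 2223.6, ∠ = arctan(1986/1000) ≈ 63.27°
|T| = 200 · 1986 / 4.4383e+06 ≈ 0.089494
Gain = 20 log₁₀(0.089494) ≈ -20.96 dB

-21.0 dB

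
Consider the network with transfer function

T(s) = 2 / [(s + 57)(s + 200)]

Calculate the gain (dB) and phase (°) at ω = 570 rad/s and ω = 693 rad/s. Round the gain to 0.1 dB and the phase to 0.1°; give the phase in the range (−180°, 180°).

At s = jω = j570:
pole (s+57): 57 + j570 → |·| = √(57²+570²) = √328149 ≈ 572.84, ∠ = arctan(570/57) ≈ 84.29°
pole (s+200): 200 + j570 → |·| = √(200²+570²) = √364900 ≈ 604.07, ∠ = arctan(570/200) ≈ 70.67°
|T| = 2 / 3.4604e+05 ≈ 5.7797e-06
Gain = 20 log₁₀(5.7797e-06) ≈ -104.76 dB
∠T = 0.00° − 154.96° = -154.96°

At s = jω = j693:
pole (s+57): 57 + j693 → |·| = √(57²+693²) = √483498 ≈ 695.34, ∠ = arctan(693/57) ≈ 85.30°
pole (s+200): 200 + j693 → |·| = √(200²+693²) = √520249 ≈ 721.28, ∠ = arctan(693/200) ≈ 73.90°
|T| = 2 / 5.0153e+05 ≈ 3.9878e-06
Gain = 20 log₁₀(3.9878e-06) ≈ -107.99 dB
∠T = 0.00° − 159.20° = -159.20°

ω = 570: -104.8 dB, -155.0°; ω = 693: -108.0 dB, -159.2°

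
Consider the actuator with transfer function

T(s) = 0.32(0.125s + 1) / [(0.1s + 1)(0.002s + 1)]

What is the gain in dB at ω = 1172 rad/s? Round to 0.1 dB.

-16.1 dB

At ω = 1172 rad/s:
zero (1 + j1172·0.125) = 1 + j146.5 → |·| ≈ 146.5, ∠ ≈ 89.61°
pole (1 + j1172·0.1) = 1 + j117.2 → |·| ≈ 117.2, ∠ ≈ 89.51°
pole (1 + j1172·0.002) = 1 + j2.344 → |·| ≈ 2.5484, ∠ ≈ 66.90°
|T| = 0.32 · 146.5 / (117.2 · 2.5484) ≈ 0.15696
Gain = 20 log₁₀(0.15696) ≈ -16.08 dB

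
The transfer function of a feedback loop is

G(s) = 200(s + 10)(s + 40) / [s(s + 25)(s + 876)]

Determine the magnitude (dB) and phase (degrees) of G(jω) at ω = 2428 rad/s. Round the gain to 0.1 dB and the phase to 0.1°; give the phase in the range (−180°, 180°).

-22.2 dB, -70.8°

At s = jω = j2428:
zero (s+10): 10 + j2428 → |·| = √(10²+2428²) = √5895284 ≈ 2428, ∠ = arctan(2428/10) ≈ 89.76°
zero (s+40): 40 + j2428 → |·| = √(40²+2428²) = √5896784 ≈ 2428.3, ∠ = arctan(2428/40) ≈ 89.06°
pole (s+25): 25 + j2428 → |·| = √(25²+2428²) = √5895809 ≈ 2428.1, ∠ = arctan(2428/25) ≈ 89.41°
pole (s+876): 876 + j2428 → |·| = √(876²+2428²) = √6662560 ≈ 2581.2, ∠ = arctan(2428/876) ≈ 70.16°
pole at origin: |s| = 2428, ∠ = 90.00° (in denominator)
|G| = 200 · 5.8959e+06 / 1.5217e+10 ≈ 0.077491
Gain = 20 log₁₀(0.077491) ≈ -22.21 dB
∠G = 178.82° − 249.57° = -70.75°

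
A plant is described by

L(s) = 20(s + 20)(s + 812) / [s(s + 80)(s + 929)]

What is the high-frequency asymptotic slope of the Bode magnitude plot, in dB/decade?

-20 dB/decade

Each pole contributes −20 dB/decade at high frequency; each zero contributes +20 dB/decade.
Net: 2 zero(s) − 3 pole(s) → -20 dB/decade.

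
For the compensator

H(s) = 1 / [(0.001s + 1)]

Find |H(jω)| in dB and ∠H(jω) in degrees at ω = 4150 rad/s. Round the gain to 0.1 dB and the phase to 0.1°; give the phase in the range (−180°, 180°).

-12.6 dB, -76.5°

At ω = 4150 rad/s:
pole (1 + j4150·0.001) = 1 + j4.15 → |·| ≈ 4.2688, ∠ ≈ 76.45°
|H| = 1 · 1 / (4.2688) ≈ 0.23426
Gain = 20 log₁₀(0.23426) ≈ -12.61 dB
∠H = (0°) − (76.45°) = -76.45°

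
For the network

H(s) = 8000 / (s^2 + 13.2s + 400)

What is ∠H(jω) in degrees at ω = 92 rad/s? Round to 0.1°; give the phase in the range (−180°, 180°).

At s = jω = j92:
quadratic: (j92)² + 13.2·j92 + 400 = -8064 + j1214.4 → |·| ≈ 8154.9, ∠ ≈ 171.44°
∠H = 0.00° − 171.44° = -171.44°

-171.4°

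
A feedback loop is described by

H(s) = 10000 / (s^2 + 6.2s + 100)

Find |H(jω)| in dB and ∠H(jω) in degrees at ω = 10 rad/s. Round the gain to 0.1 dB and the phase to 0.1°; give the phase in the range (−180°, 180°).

At s = jω = j10:
quadratic: (j10)² + 6.2·j10 + 100 = 0 + j62 → |·| ≈ 62, ∠ ≈ 90.00°
|H| = 10000 / 62 ≈ 161.29
Gain = 20 log₁₀(161.29) ≈ 44.15 dB
∠H = 0.00° − 90.00° = -90.00°

44.2 dB, -90.0°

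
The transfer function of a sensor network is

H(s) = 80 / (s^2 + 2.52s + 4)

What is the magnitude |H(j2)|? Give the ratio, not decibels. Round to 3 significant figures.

15.9

At s = jω = j2:
quadratic: (j2)² + 2.52·j2 + 4 = 0 + j5.04 → |·| ≈ 5.04, ∠ ≈ 90.00°
|H| = 80 / 5.04 ≈ 15.873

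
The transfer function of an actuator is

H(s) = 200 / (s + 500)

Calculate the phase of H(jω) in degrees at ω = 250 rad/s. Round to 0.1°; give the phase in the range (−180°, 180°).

-26.6°

At s = jω = j250:
pole (s+500): 500 + j250 → |·| = √(500²+250²) = √312500 ≈ 559.02, ∠ = arctan(250/500) ≈ 26.57°
∠H = 0.00° − 26.57° = -26.57°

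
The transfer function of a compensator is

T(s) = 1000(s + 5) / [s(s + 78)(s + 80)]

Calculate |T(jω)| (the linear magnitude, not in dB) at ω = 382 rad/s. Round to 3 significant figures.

0.00657

At s = jω = j382:
zero (s+5): 5 + j382 → |·| = √(5²+382²) = √145949 ≈ 382.03, ∠ = arctan(382/5) ≈ 89.25°
pole (s+78): 78 + j382 → |·| = √(78²+382²) = √152008 ≈ 389.88, ∠ = arctan(382/78) ≈ 78.46°
pole (s+80): 80 + j382 → |·| = √(80²+382²) = √152324 ≈ 390.29, ∠ = arctan(382/80) ≈ 78.17°
pole at origin: |s| = 382, ∠ = 90.00° (in denominator)
|T| = 1000 · 382.03 / 5.8128e+07 ≈ 0.0065722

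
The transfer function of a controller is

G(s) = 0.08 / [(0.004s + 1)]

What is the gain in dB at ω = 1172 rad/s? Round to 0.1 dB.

-35.6 dB

At ω = 1172 rad/s:
pole (1 + j1172·0.004) = 1 + j4.688 → |·| ≈ 4.7935, ∠ ≈ 77.96°
|G| = 0.08 · 1 / (4.7935) ≈ 0.016689
Gain = 20 log₁₀(0.016689) ≈ -35.55 dB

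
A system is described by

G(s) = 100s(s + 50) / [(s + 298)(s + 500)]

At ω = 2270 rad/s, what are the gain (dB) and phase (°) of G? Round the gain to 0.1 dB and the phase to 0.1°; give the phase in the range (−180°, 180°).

At s = jω = j2270:
zero (s+50): 50 + j2270 → |·| = √(50²+2270²) = √5155400 ≈ 2270.6, ∠ = arctan(2270/50) ≈ 88.74°
zero at origin: s = j2270 → |·| = 2270, ∠ = 90.00°
pole (s+298): 298 + j2270 → |·| = √(298²+2270²) = √5241704 ≈ 2289.5, ∠ = arctan(2270/298) ≈ 82.52°
pole (s+500): 500 + j2270 → |·| = √(500²+2270²) = √5402900 ≈ 2324.4, ∠ = arctan(2270/500) ≈ 77.58°
|G| = 100 · 5.1543e+06 / 5.3217e+06 ≈ 96.854
Gain = 20 log₁₀(96.854) ≈ 39.72 dB
∠G = 178.74° − 160.10° = 18.64°

39.7 dB, 18.6°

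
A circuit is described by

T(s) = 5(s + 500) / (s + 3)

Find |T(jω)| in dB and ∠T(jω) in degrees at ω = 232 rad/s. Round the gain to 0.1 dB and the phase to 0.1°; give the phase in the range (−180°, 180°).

21.5 dB, -64.4°

At s = jω = j232:
zero (s+500): 500 + j232 → |·| = √(500²+232²) = √303824 ≈ 551.2, ∠ = arctan(232/500) ≈ 24.89°
pole (s+3): 3 + j232 → |·| = √(3²+232²) = √53833 ≈ 232.02, ∠ = arctan(232/3) ≈ 89.26°
|T| = 5 · 551.2 / 232.02 ≈ 11.878
Gain = 20 log₁₀(11.878) ≈ 21.49 dB
∠T = 24.89° − 89.26° = -64.37°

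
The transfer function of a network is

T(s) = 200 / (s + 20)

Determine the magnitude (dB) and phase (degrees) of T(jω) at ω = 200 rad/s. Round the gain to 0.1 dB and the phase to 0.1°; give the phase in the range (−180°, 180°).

-0.0 dB, -84.3°

Substitute s = j200:
Numerator: 200 = 200 + j0
Denominator: (j200) + 20 = 20 + j200
|N| = √(200² + 0²) ≈ 200, ∠N ≈ 0.00°
|D| = √(20² + 200²) ≈ 201, ∠D ≈ 84.29°
|T| = 200 / 201 ≈ 0.99502
Gain = 20 log₁₀(0.99502) ≈ -0.04 dB
∠T = 0.00° − 84.29° = -84.29°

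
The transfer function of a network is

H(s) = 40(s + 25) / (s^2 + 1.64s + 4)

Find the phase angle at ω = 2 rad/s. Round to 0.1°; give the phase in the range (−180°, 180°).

-85.4°

At s = jω = j2:
zero (s+25): 25 + j2 → |·| = √(25²+2²) = √629 ≈ 25.08, ∠ = arctan(2/25) ≈ 4.57°
quadratic: (j2)² + 1.64·j2 + 4 = 0 + j3.28 → |·| ≈ 3.28, ∠ ≈ 90.00°
∠H = 4.57° − 90.00° = -85.43°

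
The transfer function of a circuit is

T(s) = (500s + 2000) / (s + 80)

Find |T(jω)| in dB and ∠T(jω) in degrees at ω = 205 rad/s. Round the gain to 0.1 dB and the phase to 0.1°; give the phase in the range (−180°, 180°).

53.4 dB, 20.2°

Substitute s = j205:
Numerator: 500(j205) + 2000 = 2000 + j102500
Denominator: (j205) + 80 = 80 + j205
|N| = √(2000² + 102500²) ≈ 1.0252e+05, ∠N ≈ 88.88°
|D| = √(80² + 205²) ≈ 220.06, ∠D ≈ 68.68°
|T| = 1.0252e+05 / 220.06 ≈ 465.87
Gain = 20 log₁₀(465.87) ≈ 53.37 dB
∠T = 88.88° − 68.68° = 20.20°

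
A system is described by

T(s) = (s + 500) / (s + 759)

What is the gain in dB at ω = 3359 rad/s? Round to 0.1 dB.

-0.1 dB

Substitute s = j3359:
Numerator: (j3359) + 500 = 500 + j3359
Denominator: (j3359) + 759 = 759 + j3359
|N| = √(500² + 3359²) ≈ 3396, ∠N ≈ 81.53°
|D| = √(759² + 3359²) ≈ 3443.7, ∠D ≈ 77.27°
|T| = 3396 / 3443.7 ≈ 0.98615
Gain = 20 log₁₀(0.98615) ≈ -0.12 dB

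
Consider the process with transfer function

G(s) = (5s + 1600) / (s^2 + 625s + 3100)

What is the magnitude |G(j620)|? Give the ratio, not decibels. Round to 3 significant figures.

0.00642

Substitute s = j620:
Numerator: 5(j620) + 1600 = 1600 + j3100
Denominator: (j620)^2 + 625(j620) + 3100 = -381300 + j387500
|N| = √(1600² + 3100²) ≈ 3488.6, ∠N ≈ 62.70°
|D| = √(381300² + 387500²) ≈ 5.4364e+05, ∠D ≈ 134.54°
|G| = 3488.6 / 5.4364e+05 ≈ 0.0064171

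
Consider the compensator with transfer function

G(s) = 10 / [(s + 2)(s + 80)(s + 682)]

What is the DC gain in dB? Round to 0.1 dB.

G(0) = 10 / (2·80·682) ≈ 9.1642e-05
20 log₁₀(9.1642e-05) ≈ -80.76 dB

-80.8 dB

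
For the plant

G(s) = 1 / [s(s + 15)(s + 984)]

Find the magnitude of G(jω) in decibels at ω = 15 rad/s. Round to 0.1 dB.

At s = jω = j15:
pole (s+15): 15 + j15 → |·| = √(15²+15²) = √450 ≈ 21.213, ∠ = arctan(15/15) ≈ 45.00°
pole (s+984): 984 + j15 → |·| = √(984²+15²) = √968481 ≈ 984.11, ∠ = arctan(15/984) ≈ 0.87°
pole at origin: |s| = 15, ∠ = 90.00° (in denominator)
|G| = 1 / 3.1314e+05 ≈ 3.1935e-06
Gain = 20 log₁₀(3.1935e-06) ≈ -109.91 dB

-109.9 dB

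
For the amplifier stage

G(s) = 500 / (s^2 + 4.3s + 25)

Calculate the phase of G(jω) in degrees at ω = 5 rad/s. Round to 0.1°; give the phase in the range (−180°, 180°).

-90.0°

At s = jω = j5:
quadratic: (j5)² + 4.3·j5 + 25 = 0 + j21.5 → |·| ≈ 21.5, ∠ ≈ 90.00°
∠G = 0.00° − 90.00° = -90.00°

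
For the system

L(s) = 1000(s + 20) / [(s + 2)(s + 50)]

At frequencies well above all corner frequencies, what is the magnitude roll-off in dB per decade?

-20 dB/decade

Each pole contributes −20 dB/decade at high frequency; each zero contributes +20 dB/decade.
Net: 1 zero(s) − 2 pole(s) → -20 dB/decade.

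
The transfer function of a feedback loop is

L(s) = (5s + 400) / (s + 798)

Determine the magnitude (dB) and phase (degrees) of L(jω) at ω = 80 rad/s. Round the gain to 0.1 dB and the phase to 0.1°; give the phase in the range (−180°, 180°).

Substitute s = j80:
Numerator: 5(j80) + 400 = 400 + j400
Denominator: (j80) + 798 = 798 + j80
|N| = √(400² + 400²) ≈ 565.69, ∠N ≈ 45.00°
|D| = √(798² + 80²) ≈ 802, ∠D ≈ 5.72°
|L| = 565.69 / 802 ≈ 0.70535
Gain = 20 log₁₀(0.70535) ≈ -3.03 dB
∠L = 45.00° − 5.72° = 39.28°

-3.0 dB, 39.3°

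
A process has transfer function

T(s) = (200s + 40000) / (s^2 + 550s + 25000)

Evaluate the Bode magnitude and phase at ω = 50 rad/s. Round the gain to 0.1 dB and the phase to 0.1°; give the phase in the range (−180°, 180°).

Substitute s = j50:
Numerator: 200(j50) + 40000 = 40000 + j10000
Denominator: (j50)^2 + 550(j50) + 25000 = 22500 + j27500
|N| = √(40000² + 10000²) ≈ 41231, ∠N ≈ 14.04°
|D| = √(22500² + 27500²) ≈ 35532, ∠D ≈ 50.71°
|T| = 41231 / 35532 ≈ 1.1604
Gain = 20 log₁₀(1.1604) ≈ 1.29 dB
∠T = 14.04° − 50.71° = -36.67°

1.3 dB, -36.7°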